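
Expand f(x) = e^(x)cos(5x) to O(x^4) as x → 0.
1 + x - 12*x**2 - 37*x**3/3 + O(x**4)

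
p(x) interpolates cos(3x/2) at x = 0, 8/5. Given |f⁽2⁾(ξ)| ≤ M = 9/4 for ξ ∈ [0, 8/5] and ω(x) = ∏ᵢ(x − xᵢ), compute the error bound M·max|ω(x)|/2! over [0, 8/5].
18/25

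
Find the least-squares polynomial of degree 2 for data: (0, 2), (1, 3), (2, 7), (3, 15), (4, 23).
62/35 + (9/35)x + (9/7)x²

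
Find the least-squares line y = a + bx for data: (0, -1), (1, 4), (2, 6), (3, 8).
a = -1/10, b = 29/10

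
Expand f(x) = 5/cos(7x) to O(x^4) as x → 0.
5 + 245*x**2/2 + O(x**4)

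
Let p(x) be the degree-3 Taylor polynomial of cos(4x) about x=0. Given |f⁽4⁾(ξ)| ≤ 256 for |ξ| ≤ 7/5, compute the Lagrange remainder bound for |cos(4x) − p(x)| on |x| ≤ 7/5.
76832/1875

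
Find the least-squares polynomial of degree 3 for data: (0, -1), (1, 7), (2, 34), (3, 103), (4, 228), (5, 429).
-5/6 + (671/252)x + (32/21)x² + (109/36)x³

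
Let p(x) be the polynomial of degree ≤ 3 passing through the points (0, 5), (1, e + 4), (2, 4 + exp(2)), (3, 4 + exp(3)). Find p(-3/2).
-35*exp(3)/16 - 189*e/16 + 169/16 + 135*exp(2)/16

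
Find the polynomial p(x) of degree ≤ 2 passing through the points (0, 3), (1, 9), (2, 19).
2*x**2 + 4*x + 3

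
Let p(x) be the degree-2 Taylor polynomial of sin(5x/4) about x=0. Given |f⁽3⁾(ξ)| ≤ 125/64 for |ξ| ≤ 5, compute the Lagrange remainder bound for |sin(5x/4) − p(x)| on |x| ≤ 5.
15625/384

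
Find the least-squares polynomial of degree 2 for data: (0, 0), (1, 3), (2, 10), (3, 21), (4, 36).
x + (2)x²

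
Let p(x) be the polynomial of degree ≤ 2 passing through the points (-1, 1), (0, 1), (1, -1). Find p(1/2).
1/4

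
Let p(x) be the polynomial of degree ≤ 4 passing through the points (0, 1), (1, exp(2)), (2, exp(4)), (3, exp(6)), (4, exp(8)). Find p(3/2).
-5*exp(6)/32 - 5/128 + 15*exp(2)/32 + 45*exp(4)/64 + 3*exp(8)/128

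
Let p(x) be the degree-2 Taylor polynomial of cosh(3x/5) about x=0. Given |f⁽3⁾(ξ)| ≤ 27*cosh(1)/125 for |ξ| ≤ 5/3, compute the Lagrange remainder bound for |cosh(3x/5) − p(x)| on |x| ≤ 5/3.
cosh(1)/6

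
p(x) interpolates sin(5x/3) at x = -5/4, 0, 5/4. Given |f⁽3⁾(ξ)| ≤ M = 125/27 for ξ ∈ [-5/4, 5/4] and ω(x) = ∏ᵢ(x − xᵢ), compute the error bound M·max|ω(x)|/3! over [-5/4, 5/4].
15625*sqrt(3)/46656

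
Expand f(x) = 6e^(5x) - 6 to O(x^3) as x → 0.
30*x + 75*x**2 + O(x**3)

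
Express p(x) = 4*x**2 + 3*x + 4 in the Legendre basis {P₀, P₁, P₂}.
(16/3)P₀ + (3)P₁ + (8/3)P₂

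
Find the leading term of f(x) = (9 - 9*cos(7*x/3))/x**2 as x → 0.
49/2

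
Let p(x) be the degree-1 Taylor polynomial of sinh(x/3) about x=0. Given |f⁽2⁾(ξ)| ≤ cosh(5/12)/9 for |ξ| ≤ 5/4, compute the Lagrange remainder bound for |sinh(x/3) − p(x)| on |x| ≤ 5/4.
25*cosh(5/12)/288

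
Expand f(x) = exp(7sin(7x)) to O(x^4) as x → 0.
1 + 49*x + 2401*x**2/2 + 19208*x**3 + O(x**4)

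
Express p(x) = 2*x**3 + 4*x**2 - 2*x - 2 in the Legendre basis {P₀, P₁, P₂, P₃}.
(-2/3)P₀ + (-4/5)P₁ + (8/3)P₂ + (4/5)P₃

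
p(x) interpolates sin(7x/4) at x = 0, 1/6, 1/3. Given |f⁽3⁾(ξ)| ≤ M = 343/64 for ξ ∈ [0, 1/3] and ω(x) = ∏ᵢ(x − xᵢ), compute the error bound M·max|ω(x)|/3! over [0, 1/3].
343*sqrt(3)/373248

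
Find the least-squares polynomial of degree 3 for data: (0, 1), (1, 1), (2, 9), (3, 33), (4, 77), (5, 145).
73/63 + (-713/189)x + (142/63)x² + (23/27)x³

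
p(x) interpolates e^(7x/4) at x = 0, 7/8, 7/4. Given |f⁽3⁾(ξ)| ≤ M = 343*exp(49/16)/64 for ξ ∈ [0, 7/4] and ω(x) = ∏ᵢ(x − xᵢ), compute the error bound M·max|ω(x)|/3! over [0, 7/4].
117649*sqrt(3)*exp(49/16)/884736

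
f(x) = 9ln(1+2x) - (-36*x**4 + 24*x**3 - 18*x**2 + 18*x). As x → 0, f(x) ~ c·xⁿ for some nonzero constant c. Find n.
5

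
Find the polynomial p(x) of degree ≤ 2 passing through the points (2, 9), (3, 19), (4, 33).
2*x**2 + 1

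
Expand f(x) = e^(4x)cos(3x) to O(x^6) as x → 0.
1 + 4*x + 7*x**2/2 - 22*x**3/3 - 527*x**4/24 - 779*x**5/30 + O(x**6)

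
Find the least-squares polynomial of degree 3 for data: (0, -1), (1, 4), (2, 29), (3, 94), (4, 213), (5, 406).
-20/21 + (-1/126)x + (11/6)x² + (26/9)x³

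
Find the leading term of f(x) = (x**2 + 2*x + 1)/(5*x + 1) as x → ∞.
x/5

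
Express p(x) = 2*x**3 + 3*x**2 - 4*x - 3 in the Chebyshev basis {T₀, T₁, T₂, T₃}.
(-3/2)T₀ + (-5/2)T₁ + (3/2)T₂ + (1/2)T₃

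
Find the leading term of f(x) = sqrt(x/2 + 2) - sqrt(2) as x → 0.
sqrt(2)*x/8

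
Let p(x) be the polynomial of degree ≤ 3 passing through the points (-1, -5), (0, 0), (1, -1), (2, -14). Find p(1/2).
5/8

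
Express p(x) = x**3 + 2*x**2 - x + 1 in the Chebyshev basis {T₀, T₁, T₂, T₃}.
(2)T₀ + (-1/4)T₁ + T₂ + (1/4)T₃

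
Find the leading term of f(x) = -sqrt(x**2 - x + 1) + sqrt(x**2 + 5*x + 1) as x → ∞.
3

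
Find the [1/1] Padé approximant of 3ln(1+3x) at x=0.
9*x/(3*x/2 + 1)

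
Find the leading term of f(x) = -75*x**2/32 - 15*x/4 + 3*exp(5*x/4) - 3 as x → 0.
125*x**3/128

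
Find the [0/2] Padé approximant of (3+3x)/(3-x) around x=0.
1/(4*x**2/3 - 4*x/3 + 1)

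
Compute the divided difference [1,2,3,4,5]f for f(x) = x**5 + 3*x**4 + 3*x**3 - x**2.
18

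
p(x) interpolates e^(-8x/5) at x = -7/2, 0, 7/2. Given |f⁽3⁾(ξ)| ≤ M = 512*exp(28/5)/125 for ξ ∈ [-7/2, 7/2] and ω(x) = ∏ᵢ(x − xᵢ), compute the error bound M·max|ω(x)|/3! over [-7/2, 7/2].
21952*sqrt(3)*exp(28/5)/3375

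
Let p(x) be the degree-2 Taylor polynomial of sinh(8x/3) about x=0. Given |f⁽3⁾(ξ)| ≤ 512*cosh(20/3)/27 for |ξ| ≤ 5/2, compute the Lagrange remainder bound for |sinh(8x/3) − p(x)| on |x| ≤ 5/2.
4000*cosh(20/3)/81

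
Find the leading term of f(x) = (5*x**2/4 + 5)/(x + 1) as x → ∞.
5*x/4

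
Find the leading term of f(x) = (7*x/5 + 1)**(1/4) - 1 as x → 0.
7*x/20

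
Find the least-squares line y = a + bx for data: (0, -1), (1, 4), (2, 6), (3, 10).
a = -1/2, b = 7/2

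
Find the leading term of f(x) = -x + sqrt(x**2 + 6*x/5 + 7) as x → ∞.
3/5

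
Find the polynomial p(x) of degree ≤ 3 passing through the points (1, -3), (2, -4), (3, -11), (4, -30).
-x**3 + 3*x**2 - 3*x - 2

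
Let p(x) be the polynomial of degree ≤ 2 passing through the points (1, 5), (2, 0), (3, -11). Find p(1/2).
21/4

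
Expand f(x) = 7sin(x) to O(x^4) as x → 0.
7*x - 7*x**3/6 + O(x**4)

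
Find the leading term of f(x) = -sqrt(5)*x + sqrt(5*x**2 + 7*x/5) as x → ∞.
7*sqrt(5)/50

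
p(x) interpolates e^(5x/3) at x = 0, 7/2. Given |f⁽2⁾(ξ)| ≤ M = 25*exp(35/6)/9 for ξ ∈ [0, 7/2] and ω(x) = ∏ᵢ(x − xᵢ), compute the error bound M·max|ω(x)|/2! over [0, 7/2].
1225*exp(35/6)/288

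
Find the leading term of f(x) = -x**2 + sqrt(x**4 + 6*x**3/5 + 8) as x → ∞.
3*x/5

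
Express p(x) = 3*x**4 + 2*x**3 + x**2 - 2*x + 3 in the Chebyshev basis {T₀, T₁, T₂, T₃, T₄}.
(37/8)T₀ + (-1/2)T₁ + (2)T₂ + (1/2)T₃ + (3/8)T₄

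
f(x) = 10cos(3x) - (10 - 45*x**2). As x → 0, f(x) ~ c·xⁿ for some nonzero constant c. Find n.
4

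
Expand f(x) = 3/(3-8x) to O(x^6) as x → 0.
1 + 8*x/3 + 64*x**2/9 + 512*x**3/27 + 4096*x**4/81 + 32768*x**5/243 + O(x**6)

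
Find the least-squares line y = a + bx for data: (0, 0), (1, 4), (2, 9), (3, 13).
a = -1/10, b = 22/5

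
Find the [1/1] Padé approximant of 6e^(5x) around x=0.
(15*x + 6)/(1 - 5*x/2)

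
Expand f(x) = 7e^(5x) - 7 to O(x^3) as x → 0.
35*x + 175*x**2/2 + O(x**3)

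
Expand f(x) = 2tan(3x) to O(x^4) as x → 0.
6*x + 18*x**3 + O(x**4)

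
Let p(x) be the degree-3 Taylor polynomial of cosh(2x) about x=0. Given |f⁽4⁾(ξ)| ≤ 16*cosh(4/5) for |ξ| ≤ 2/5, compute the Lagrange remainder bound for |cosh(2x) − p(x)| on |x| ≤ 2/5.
32*cosh(4/5)/1875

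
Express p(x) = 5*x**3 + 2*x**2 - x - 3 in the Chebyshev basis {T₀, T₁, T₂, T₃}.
(-2)T₀ + (11/4)T₁ + T₂ + (5/4)T₃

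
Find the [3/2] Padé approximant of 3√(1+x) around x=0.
(3*x**3/32 + 27*x**2/16 + 9*x/2 + 3)/(3*x**2/16 + x + 1)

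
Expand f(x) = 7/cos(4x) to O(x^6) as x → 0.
7 + 56*x**2 + 1120*x**4/3 + O(x**6)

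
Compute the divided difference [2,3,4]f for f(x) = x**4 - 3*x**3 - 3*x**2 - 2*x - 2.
25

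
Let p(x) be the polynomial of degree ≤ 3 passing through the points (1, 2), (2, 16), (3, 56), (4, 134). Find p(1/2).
1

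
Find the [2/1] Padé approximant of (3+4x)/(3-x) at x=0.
(4*x/3 + 1)/(1 - x/3)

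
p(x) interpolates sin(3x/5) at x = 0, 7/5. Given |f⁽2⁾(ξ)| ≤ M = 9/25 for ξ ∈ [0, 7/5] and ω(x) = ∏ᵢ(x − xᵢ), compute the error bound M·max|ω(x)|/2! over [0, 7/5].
441/5000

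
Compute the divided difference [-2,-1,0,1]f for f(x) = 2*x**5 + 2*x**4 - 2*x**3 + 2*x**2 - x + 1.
4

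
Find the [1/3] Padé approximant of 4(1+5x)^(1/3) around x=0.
(50*x/3 + 4)/(125*x**3/81 - 25*x**2/18 + 5*x/2 + 1)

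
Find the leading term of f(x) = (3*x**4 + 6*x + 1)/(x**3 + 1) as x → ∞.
3*x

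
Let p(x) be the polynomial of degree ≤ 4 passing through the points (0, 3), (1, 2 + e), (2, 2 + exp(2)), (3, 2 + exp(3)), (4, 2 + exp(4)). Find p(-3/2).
-385*exp(3)/32 - 693*e/32 + 1411/128 + 315*exp(4)/128 + 1485*exp(2)/64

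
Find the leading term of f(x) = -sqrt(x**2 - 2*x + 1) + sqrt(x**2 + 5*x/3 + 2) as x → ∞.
11/6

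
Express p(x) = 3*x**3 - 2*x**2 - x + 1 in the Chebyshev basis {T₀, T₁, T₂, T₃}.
(5/4)T₁ - T₂ + (3/4)T₃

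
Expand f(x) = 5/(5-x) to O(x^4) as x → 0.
1 + x/5 + x**2/25 + x**3/125 + O(x**4)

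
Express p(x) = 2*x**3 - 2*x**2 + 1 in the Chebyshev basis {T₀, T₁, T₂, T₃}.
(3/2)T₁ - T₂ + (1/2)T₃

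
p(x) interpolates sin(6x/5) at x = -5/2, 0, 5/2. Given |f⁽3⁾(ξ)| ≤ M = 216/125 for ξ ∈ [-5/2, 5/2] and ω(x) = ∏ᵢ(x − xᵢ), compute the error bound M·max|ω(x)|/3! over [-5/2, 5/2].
sqrt(3)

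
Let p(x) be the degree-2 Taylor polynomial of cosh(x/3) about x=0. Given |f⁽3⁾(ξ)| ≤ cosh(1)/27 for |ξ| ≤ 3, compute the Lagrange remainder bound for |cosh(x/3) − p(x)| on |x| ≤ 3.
cosh(1)/6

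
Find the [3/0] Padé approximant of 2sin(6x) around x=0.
-72*x**3 + 12*x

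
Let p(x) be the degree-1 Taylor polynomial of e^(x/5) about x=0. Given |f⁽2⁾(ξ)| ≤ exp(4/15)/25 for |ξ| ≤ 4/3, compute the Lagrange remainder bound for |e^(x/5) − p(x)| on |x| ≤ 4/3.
8*exp(4/15)/225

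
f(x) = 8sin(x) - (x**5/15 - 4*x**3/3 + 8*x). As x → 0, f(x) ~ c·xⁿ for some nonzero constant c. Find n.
7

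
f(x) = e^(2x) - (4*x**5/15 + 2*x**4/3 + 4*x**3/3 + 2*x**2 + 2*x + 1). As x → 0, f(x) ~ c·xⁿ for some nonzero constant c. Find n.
6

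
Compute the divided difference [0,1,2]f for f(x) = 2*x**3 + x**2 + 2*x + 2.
7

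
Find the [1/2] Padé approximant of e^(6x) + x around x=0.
(127*x/31 + 1)/(72*x**2/31 - 90*x/31 + 1)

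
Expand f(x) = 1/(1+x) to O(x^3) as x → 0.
1 - x + x**2 + O(x**3)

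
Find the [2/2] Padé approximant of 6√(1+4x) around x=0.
(30*x**2 + 30*x + 6)/(x**2 + 3*x + 1)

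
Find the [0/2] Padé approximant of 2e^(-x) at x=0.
2/(x**2/2 + x + 1)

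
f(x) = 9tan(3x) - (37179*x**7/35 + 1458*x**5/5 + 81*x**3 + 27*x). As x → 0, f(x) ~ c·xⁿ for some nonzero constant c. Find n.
9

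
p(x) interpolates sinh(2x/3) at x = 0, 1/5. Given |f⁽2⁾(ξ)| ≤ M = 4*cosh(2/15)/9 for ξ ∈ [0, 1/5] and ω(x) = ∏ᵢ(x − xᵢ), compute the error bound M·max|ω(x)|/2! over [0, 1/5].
cosh(2/15)/450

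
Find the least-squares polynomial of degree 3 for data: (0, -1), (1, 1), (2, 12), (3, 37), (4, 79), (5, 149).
-74/63 + (16/27)x + (67/63)x² + (26/27)x³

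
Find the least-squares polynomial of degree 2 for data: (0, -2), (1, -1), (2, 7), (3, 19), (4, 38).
-73/35 + (-10/7)x + (20/7)x²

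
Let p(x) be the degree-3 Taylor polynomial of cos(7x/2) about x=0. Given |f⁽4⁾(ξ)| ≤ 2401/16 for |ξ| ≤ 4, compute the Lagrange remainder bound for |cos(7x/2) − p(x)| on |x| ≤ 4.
4802/3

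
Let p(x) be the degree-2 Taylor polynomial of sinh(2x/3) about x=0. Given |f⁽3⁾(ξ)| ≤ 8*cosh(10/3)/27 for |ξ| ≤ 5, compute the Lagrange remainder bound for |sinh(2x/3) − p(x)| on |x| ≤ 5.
500*cosh(10/3)/81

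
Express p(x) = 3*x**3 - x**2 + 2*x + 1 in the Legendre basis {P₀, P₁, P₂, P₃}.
(2/3)P₀ + (19/5)P₁ + (-2/3)P₂ + (6/5)P₃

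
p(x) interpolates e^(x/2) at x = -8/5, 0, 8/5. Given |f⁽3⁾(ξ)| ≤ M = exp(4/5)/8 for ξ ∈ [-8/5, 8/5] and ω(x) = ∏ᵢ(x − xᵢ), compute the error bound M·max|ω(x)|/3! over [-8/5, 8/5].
64*sqrt(3)*exp(4/5)/3375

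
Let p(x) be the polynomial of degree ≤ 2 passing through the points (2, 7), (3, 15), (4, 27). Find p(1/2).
5/2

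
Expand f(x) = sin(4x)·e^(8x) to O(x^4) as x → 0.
4*x + 32*x**2 + 352*x**3/3 + O(x**4)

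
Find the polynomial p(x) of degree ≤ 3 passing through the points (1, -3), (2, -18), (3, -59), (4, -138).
-2*x**3 - x**2 + 2*x - 2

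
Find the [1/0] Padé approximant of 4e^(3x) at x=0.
12*x + 4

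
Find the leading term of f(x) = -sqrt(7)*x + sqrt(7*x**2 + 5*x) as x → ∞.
5*sqrt(7)/14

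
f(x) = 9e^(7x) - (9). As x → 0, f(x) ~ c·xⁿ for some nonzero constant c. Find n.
1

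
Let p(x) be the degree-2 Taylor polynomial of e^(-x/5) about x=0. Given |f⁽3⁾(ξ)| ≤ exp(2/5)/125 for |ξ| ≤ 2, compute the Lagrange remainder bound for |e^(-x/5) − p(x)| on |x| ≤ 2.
4*exp(2/5)/375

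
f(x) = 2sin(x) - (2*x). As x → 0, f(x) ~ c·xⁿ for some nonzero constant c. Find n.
3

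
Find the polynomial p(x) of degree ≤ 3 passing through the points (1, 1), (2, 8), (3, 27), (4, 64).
x**3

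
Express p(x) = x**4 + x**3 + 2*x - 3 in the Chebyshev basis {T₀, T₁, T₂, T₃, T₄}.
(-21/8)T₀ + (11/4)T₁ + (1/2)T₂ + (1/4)T₃ + (1/8)T₄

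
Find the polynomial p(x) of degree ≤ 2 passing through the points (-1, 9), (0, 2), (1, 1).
3*x**2 - 4*x + 2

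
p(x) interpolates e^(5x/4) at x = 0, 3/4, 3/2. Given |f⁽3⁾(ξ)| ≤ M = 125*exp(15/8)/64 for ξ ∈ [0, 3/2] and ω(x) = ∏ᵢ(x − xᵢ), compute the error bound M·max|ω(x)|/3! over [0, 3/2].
125*sqrt(3)*exp(15/8)/4096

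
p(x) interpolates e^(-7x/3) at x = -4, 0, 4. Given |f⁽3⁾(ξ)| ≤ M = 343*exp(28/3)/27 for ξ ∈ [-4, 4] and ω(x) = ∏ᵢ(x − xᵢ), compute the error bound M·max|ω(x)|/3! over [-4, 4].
21952*sqrt(3)*exp(28/3)/729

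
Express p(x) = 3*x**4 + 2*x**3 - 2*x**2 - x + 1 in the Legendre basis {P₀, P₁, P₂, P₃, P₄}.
(14/15)P₀ + (1/5)P₁ + (8/21)P₂ + (4/5)P₃ + (24/35)P₄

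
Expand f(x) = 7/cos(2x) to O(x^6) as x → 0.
7 + 14*x**2 + 70*x**4/3 + O(x**6)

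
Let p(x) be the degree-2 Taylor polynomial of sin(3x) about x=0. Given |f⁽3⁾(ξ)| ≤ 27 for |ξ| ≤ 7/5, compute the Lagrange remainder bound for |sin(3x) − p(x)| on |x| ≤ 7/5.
3087/250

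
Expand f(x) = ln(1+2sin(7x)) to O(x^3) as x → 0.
14*x - 98*x**2 + O(x**3)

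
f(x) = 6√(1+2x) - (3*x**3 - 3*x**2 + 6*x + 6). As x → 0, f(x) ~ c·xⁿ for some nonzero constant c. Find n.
4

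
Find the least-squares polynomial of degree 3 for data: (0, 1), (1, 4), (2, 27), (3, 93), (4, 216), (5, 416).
7/6 + (-715/252)x + (85/42)x² + (109/36)x³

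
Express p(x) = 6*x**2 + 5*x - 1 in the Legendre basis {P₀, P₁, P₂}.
P₀ + (5)P₁ + (4)P₂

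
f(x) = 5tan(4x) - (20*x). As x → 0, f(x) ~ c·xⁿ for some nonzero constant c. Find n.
3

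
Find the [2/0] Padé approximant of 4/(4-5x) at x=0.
25*x**2/16 + 5*x/4 + 1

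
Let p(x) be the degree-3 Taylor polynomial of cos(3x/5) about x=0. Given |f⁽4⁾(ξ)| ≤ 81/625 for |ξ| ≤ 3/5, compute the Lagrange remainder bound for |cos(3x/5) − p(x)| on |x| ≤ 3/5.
2187/3125000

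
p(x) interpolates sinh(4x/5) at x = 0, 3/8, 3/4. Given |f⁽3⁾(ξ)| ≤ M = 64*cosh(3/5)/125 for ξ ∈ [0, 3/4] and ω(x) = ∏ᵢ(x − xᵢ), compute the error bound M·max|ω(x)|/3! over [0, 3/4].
sqrt(3)*cosh(3/5)/1000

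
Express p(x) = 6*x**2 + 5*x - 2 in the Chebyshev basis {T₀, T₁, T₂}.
T₀ + (5)T₁ + (3)T₂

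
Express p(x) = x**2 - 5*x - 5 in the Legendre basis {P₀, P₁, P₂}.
(-14/3)P₀ + (-5)P₁ + (2/3)P₂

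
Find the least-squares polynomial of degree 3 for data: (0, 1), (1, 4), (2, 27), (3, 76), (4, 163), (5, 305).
38/63 + (59/189)x + (587/252)x² + (211/108)x³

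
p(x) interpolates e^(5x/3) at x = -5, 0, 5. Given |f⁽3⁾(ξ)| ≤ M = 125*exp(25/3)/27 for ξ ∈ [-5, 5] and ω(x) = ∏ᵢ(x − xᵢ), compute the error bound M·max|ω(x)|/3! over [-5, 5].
15625*sqrt(3)*exp(25/3)/729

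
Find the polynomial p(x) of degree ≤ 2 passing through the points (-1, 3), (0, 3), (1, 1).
-x**2 - x + 3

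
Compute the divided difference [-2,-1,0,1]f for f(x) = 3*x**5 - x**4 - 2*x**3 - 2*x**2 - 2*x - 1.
15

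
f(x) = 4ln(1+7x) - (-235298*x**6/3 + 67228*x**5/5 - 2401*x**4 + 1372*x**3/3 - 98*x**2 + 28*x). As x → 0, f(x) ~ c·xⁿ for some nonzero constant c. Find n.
7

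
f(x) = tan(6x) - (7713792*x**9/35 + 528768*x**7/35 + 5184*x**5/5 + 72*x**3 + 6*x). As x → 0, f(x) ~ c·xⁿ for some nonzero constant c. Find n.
11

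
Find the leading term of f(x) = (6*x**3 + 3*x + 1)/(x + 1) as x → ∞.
6*x**2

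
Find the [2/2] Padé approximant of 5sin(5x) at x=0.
25*x/(25*x**2/6 + 1)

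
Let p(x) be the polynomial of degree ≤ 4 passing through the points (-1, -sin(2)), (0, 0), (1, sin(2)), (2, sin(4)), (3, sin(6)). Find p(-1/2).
-105*sin(2)/128 + 7*sin(4)/32 - 5*sin(6)/128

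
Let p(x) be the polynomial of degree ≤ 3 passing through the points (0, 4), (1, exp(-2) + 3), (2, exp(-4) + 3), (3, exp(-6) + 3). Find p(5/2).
(-5*exp(4) + 5 + 15*exp(2) + 49*exp(6))*exp(-6)/16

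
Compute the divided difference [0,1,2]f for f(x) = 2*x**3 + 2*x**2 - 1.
8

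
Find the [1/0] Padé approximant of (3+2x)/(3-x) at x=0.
x + 1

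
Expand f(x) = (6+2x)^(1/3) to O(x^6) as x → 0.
6**(1/3) + 6**(1/3)*x/9 - 6**(1/3)*x**2/81 + 5*6**(1/3)*x**3/2187 - 10*6**(1/3)*x**4/19683 + 22*6**(1/3)*x**5/177147 + O(x**6)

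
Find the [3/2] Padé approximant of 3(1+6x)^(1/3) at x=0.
(56*x**3/5 + 252*x**2/5 + 126*x/5 + 3)/(8*x**2 + 32*x/5 + 1)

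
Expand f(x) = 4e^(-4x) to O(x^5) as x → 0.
4 - 16*x + 32*x**2 - 128*x**3/3 + 128*x**4/3 + O(x**5)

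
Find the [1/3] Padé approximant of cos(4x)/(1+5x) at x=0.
(1 - 4*x/3)/(88*x**3/3 + 4*x**2/3 + 11*x/3 + 1)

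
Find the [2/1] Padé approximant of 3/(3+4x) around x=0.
1/(4*x/3 + 1)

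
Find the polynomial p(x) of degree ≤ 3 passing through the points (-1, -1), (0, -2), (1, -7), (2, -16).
-2*x**2 - 3*x - 2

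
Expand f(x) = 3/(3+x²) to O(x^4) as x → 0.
1 - x**2/3 + O(x**4)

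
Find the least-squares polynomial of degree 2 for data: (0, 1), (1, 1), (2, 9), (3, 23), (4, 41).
3/5 + (-9/5)x + (3)x²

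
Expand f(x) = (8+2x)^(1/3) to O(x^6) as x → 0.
2 + x/6 - x**2/72 + 5*x**3/2592 - 5*x**4/15552 + 11*x**5/186624 + O(x**6)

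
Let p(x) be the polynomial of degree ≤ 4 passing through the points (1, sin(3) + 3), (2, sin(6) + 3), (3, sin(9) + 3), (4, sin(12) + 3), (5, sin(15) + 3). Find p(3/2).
35*sin(6)/32 - 35*sin(9)/64 + 7*sin(12)/32 - 5*sin(15)/128 + 35*sin(3)/128 + 3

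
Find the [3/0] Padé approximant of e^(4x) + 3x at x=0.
32*x**3/3 + 8*x**2 + 7*x + 1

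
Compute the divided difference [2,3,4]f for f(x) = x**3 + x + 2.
9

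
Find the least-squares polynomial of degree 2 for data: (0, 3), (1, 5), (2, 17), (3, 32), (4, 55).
92/35 + (17/70)x + (45/14)x²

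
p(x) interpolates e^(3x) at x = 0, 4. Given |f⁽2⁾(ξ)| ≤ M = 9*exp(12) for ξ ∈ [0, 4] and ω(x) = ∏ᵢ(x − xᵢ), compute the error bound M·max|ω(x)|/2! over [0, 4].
18*exp(12)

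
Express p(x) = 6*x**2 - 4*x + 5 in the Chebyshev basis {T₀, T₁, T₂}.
(8)T₀ + (-4)T₁ + (3)T₂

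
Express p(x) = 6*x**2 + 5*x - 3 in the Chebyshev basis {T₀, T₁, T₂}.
(5)T₁ + (3)T₂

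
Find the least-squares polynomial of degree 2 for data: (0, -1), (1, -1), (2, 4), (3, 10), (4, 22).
-36/35 + (-101/70)x + (25/14)x²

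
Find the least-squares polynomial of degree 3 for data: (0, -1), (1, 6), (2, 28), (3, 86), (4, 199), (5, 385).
-8/9 + (1871/378)x + (-407/252)x² + (347/108)x³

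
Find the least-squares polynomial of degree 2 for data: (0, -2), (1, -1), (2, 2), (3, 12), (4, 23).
-68/35 + (-99/70)x + (27/14)x²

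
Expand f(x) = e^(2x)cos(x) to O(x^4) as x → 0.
1 + 2*x + 3*x**2/2 + x**3/3 + O(x**4)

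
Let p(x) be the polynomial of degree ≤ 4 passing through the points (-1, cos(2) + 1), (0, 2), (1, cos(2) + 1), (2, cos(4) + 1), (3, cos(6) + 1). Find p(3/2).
15*cos(4)/32 + 93*cos(2)/128 - 5*cos(6)/128 + 27/32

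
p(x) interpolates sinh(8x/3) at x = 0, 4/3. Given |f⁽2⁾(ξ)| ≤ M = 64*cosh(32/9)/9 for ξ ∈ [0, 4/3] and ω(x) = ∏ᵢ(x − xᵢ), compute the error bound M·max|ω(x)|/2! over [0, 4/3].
128*cosh(32/9)/81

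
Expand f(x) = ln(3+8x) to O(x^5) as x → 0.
log(3) + 8*x/3 - 32*x**2/9 + 512*x**3/81 - 1024*x**4/81 + O(x**5)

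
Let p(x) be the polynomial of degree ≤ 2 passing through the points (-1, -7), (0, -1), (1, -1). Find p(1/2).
-1/4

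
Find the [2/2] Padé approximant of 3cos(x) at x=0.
(3 - 5*x**2/4)/(x**2/12 + 1)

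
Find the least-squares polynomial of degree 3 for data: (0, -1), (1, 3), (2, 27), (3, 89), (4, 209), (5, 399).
-52/63 + (-77/54)x + (122/63)x² + (155/54)x³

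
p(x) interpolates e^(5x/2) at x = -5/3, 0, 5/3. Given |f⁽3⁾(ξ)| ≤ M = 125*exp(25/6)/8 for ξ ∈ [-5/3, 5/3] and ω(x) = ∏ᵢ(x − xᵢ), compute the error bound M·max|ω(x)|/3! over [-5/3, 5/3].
15625*sqrt(3)*exp(25/6)/5832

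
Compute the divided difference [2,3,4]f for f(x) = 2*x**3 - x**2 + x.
17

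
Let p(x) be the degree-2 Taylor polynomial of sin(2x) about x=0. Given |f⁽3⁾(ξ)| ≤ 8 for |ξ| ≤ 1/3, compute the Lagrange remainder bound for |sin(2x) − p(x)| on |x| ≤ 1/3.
4/81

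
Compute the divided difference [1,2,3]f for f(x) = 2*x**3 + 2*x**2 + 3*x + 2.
14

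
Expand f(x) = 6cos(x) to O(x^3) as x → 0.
6 - 3*x**2 + O(x**3)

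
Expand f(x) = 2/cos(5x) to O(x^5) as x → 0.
2 + 25*x**2 + 3125*x**4/12 + O(x**5)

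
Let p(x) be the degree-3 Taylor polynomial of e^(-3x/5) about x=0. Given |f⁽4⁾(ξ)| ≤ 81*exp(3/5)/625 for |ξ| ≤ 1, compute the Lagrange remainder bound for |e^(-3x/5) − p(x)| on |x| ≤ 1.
27*exp(3/5)/5000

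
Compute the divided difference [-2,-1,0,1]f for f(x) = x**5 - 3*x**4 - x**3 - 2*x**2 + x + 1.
10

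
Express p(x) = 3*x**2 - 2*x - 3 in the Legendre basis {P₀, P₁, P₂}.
(-2)P₀ + (-2)P₁ + (2)P₂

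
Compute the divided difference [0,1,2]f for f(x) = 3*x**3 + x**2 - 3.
10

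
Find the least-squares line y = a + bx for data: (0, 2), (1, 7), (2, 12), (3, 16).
a = 11/5, b = 47/10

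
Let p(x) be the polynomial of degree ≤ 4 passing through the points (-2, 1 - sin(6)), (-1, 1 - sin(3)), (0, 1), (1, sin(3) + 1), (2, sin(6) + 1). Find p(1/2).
-sin(6)/16 + 5*sin(3)/8 + 1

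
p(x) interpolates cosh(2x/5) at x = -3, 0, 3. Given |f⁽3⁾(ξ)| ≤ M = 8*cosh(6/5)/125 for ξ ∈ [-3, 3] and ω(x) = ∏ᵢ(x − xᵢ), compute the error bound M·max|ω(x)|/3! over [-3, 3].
8*sqrt(3)*cosh(6/5)/125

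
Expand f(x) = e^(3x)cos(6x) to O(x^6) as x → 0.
1 + 3*x - 27*x**2/2 - 99*x**3/2 - 189*x**4/8 + 3321*x**5/40 + O(x**6)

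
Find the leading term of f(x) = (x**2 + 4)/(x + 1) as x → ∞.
x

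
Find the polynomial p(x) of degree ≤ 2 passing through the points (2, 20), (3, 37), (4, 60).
3*x**2 + 2*x + 4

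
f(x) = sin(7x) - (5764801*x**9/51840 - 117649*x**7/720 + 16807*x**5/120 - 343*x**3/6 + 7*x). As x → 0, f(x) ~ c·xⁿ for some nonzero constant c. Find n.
11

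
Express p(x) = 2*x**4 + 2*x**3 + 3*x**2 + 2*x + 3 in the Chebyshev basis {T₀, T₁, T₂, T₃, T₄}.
(21/4)T₀ + (7/2)T₁ + (5/2)T₂ + (1/2)T₃ + (1/4)T₄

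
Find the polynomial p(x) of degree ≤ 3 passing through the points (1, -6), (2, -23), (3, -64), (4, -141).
-2*x**3 - 3*x - 1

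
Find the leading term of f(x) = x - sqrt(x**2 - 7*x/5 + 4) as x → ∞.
7/10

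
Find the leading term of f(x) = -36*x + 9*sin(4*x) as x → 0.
-96*x**3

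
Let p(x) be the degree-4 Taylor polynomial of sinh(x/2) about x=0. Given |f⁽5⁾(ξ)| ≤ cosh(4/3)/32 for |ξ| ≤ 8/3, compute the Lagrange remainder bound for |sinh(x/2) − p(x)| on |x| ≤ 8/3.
128*cosh(4/3)/3645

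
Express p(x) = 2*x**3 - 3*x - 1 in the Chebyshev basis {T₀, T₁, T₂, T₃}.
-T₀ + (-3/2)T₁ + (1/2)T₃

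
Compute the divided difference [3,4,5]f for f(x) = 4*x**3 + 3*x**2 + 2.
51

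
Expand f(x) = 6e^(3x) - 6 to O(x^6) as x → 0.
18*x + 27*x**2 + 27*x**3 + 81*x**4/4 + 243*x**5/20 + O(x**6)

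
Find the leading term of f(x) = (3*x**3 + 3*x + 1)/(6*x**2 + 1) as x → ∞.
x/2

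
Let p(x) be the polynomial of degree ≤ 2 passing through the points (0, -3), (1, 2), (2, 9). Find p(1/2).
-3/4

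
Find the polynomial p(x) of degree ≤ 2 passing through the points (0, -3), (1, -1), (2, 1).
2*x - 3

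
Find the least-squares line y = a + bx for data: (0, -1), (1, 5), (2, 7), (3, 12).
a = -2/5, b = 41/10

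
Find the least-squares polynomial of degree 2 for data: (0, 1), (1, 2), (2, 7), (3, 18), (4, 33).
37/35 + (-12/7)x + (17/7)x²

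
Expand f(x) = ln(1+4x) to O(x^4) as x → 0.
4*x - 8*x**2 + 64*x**3/3 + O(x**4)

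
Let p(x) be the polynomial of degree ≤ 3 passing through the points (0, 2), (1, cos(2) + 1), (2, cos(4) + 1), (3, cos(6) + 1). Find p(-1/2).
21*cos(4)/16 - 5*cos(6)/16 - 35*cos(2)/16 + 51/16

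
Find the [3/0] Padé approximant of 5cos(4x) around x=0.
5 - 40*x**2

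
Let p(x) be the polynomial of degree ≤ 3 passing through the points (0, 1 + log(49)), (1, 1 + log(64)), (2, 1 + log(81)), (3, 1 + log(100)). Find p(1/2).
1 + log(32*5**(1/8)*6**(3/4)*7**(5/8)/9)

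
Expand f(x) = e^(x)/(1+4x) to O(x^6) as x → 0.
1 - 3*x + 25*x**2/2 - 299*x**3/6 + 1595*x**4/8 - 95699*x**5/120 + O(x**6)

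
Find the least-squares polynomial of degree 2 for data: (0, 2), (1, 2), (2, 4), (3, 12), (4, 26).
86/35 + (-137/35)x + (17/7)x²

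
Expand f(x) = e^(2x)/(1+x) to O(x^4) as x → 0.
1 + x + x**2 + x**3/3 + O(x**4)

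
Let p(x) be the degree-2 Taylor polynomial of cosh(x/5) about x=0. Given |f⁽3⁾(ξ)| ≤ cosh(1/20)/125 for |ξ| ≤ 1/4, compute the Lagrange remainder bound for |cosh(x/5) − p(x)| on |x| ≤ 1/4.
cosh(1/20)/48000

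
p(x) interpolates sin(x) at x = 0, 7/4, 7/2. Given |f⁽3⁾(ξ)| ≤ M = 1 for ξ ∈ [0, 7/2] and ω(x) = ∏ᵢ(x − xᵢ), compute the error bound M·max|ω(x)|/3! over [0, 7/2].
343*sqrt(3)/1728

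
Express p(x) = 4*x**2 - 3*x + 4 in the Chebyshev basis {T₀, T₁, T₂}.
(6)T₀ + (-3)T₁ + (2)T₂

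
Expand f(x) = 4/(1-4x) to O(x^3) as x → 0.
4 + 16*x + 64*x**2 + O(x**3)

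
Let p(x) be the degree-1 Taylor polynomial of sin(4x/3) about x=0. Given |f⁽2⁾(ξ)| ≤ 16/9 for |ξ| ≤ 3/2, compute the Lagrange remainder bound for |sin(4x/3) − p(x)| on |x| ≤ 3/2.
2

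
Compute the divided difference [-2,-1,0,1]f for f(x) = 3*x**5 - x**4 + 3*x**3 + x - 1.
20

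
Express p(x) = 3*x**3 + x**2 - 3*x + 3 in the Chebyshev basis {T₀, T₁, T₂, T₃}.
(7/2)T₀ + (-3/4)T₁ + (1/2)T₂ + (3/4)T₃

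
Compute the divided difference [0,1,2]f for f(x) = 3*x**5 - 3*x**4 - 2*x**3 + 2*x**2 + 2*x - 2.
20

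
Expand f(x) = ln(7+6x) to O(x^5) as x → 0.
log(7) + 6*x/7 - 18*x**2/49 + 72*x**3/343 - 324*x**4/2401 + O(x**5)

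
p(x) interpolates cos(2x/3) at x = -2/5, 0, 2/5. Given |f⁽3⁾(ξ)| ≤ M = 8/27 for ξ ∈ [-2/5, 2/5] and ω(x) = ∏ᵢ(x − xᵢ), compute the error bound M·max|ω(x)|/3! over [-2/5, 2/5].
64*sqrt(3)/91125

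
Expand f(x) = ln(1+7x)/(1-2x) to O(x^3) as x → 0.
7*x - 21*x**2/2 + O(x**3)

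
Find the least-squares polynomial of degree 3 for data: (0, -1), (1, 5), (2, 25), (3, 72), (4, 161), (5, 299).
-52/63 + (103/54)x + (181/126)x² + (55/27)x³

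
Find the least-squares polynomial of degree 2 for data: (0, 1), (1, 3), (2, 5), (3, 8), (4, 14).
9/7 + (37/70)x + (9/14)x²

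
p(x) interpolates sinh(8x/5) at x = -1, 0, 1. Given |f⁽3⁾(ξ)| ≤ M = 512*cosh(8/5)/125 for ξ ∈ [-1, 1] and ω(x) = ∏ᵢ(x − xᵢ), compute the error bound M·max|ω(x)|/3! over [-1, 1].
512*sqrt(3)*cosh(8/5)/3375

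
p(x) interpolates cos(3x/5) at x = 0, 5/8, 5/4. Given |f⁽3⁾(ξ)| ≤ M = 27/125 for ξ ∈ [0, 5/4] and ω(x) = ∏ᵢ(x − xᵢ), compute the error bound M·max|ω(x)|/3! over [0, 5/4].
sqrt(3)/512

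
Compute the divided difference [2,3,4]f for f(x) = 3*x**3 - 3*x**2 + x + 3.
24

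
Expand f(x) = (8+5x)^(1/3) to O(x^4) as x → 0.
2 + 5*x/12 - 25*x**2/288 + 625*x**3/20736 + O(x**4)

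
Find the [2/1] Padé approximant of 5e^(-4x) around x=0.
(40*x**2/3 - 40*x/3 + 5)/(4*x/3 + 1)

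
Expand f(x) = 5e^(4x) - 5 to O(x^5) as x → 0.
20*x + 40*x**2 + 160*x**3/3 + 160*x**4/3 + O(x**5)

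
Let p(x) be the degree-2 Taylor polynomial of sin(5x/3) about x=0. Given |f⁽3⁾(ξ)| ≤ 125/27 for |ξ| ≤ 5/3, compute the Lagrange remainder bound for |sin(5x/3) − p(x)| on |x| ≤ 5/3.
15625/4374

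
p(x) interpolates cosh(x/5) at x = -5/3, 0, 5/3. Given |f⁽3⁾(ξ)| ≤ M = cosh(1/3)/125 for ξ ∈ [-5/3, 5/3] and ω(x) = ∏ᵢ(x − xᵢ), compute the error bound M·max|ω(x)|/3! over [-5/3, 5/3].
sqrt(3)*cosh(1/3)/729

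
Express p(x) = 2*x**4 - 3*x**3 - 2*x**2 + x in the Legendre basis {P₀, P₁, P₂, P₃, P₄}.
(-4/15)P₀ + (-4/5)P₁ + (-4/21)P₂ + (-6/5)P₃ + (16/35)P₄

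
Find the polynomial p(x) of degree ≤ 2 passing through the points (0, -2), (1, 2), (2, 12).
3*x**2 + x - 2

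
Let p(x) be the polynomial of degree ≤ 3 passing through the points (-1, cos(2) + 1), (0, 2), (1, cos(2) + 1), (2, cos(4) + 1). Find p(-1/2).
cos(4)/16 + 31/16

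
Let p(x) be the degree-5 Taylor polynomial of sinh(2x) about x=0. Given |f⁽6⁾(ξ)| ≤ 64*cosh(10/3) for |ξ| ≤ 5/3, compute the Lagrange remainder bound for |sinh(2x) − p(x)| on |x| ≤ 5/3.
12500*cosh(10/3)/6561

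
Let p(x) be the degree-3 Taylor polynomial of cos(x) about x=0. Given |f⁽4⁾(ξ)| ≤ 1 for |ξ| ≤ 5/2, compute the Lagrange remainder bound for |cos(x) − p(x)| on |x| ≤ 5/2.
625/384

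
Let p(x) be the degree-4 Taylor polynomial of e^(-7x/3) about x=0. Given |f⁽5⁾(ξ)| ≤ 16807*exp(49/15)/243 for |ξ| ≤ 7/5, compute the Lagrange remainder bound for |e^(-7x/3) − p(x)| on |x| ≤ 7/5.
282475249*exp(49/15)/91125000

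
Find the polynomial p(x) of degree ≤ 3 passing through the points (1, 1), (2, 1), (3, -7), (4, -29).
-x**3 + 2*x**2 + x - 1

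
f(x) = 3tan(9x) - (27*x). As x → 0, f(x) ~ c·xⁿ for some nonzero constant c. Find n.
3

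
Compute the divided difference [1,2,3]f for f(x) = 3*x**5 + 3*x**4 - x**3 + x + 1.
339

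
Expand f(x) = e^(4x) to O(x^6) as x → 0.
1 + 4*x + 8*x**2 + 32*x**3/3 + 32*x**4/3 + 128*x**5/15 + O(x**6)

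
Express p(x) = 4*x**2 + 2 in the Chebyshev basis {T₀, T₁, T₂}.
(4)T₀ + (2)T₂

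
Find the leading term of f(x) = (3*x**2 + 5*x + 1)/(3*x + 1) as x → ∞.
x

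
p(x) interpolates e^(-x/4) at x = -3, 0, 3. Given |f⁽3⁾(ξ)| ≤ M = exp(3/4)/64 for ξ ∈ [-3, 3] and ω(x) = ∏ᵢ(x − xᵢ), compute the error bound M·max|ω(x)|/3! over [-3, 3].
sqrt(3)*exp(3/4)/64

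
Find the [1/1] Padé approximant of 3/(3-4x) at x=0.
1/(1 - 4*x/3)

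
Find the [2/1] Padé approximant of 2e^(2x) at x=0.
(4*x**2/3 + 8*x/3 + 2)/(1 - 2*x/3)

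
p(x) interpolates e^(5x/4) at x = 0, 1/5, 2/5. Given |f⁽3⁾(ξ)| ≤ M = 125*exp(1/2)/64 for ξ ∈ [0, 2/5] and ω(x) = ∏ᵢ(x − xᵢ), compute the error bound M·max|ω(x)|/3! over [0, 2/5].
sqrt(3)*exp(1/2)/1728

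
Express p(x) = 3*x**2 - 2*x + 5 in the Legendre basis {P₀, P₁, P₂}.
(6)P₀ + (-2)P₁ + (2)P₂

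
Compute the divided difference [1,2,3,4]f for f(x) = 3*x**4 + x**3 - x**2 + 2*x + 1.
31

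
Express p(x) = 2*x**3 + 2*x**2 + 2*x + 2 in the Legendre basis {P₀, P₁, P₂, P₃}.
(8/3)P₀ + (16/5)P₁ + (4/3)P₂ + (4/5)P₃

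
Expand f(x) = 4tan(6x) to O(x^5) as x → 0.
24*x + 288*x**3 + O(x**5)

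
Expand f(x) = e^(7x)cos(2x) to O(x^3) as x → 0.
1 + 7*x + 45*x**2/2 + O(x**3)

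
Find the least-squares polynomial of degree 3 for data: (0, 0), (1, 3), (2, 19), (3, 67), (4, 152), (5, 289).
5/21 + (-151/63)x + (97/42)x² + (35/18)x³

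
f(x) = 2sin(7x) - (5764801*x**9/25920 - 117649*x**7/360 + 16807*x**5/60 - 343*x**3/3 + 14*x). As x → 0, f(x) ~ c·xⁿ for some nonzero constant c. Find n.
11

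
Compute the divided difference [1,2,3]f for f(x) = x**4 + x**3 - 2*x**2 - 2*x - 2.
29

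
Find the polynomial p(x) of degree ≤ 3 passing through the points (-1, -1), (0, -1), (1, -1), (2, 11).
2*x**3 - 2*x - 1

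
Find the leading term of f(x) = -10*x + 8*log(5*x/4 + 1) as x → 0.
-25*x**2/4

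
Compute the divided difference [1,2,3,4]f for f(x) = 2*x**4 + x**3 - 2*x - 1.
21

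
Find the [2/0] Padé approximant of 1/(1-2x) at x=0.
4*x**2 + 2*x + 1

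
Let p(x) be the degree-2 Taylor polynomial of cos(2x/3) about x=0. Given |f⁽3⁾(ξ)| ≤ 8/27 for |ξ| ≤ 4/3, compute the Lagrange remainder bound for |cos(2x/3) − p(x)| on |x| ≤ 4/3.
256/2187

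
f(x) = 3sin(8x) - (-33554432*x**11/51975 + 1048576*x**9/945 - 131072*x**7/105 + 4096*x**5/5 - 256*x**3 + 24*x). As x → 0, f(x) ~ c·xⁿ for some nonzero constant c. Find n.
13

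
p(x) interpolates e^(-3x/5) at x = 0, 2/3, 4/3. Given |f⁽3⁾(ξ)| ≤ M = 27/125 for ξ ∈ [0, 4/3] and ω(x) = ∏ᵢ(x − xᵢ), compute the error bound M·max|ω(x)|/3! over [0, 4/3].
8*sqrt(3)/3375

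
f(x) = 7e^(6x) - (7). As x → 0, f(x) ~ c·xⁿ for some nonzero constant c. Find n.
1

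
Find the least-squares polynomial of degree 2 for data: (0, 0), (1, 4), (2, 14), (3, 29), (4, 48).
-1/5 + (21/10)x + (5/2)x²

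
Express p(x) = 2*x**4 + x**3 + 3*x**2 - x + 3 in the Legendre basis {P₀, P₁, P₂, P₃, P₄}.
(22/5)P₀ + (-2/5)P₁ + (22/7)P₂ + (2/5)P₃ + (16/35)P₄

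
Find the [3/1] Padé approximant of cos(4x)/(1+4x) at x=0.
(8*x**3/3 - 28*x**2/3 + x/3 + 1)/(13*x/3 + 1)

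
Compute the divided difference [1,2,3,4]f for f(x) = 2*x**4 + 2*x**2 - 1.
20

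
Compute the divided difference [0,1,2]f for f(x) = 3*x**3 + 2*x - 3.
9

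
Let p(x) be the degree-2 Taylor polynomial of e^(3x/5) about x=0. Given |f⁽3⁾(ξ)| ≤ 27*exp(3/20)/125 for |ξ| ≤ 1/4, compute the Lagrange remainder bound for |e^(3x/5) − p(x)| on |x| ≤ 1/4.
9*exp(3/20)/16000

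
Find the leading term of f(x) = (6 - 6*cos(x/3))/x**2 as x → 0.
1/3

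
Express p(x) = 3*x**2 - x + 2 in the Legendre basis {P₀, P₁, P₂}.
(3)P₀ - P₁ + (2)P₂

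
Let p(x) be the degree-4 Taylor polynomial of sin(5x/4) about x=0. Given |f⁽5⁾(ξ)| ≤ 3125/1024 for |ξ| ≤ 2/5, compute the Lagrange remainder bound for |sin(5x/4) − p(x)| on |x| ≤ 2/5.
1/3840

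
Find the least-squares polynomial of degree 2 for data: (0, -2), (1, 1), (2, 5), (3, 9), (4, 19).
-8/5 + x + x²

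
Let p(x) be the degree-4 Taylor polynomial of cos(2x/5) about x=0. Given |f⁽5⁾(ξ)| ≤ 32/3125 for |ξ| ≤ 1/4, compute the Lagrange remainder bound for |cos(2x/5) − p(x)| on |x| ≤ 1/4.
1/12000000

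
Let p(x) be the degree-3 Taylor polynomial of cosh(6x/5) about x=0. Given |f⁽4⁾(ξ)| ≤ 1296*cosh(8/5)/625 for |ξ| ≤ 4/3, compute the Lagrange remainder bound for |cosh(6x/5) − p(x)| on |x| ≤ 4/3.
512*cosh(8/5)/1875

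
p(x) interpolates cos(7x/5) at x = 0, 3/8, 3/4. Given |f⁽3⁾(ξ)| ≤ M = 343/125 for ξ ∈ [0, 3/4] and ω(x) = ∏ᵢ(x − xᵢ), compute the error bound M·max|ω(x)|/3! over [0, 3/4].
343*sqrt(3)/64000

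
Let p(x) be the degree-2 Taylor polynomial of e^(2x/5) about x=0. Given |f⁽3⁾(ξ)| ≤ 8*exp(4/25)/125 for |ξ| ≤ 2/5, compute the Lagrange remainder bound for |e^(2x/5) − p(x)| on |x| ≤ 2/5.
32*exp(4/25)/46875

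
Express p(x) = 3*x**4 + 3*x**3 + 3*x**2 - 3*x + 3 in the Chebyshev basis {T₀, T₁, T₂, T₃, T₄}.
(45/8)T₀ + (-3/4)T₁ + (3)T₂ + (3/4)T₃ + (3/8)T₄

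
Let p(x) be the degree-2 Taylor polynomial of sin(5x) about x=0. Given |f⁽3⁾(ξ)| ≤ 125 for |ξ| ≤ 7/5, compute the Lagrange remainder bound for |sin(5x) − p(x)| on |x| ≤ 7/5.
343/6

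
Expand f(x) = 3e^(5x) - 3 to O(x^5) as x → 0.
15*x + 75*x**2/2 + 125*x**3/2 + 625*x**4/8 + O(x**5)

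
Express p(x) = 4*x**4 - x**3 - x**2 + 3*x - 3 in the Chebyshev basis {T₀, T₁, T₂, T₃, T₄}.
(-2)T₀ + (9/4)T₁ + (3/2)T₂ + (-1/4)T₃ + (1/2)T₄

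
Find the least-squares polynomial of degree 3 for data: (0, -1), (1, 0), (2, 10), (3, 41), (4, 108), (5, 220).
-13/14 + (29/84)x + (-23/14)x² + (25/12)x³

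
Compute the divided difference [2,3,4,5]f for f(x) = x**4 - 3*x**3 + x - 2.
11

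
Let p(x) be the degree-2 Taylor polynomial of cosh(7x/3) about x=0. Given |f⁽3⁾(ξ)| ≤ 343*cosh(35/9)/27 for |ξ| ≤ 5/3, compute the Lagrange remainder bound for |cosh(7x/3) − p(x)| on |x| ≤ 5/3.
42875*cosh(35/9)/4374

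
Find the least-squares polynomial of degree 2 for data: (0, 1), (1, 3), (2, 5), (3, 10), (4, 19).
10/7 + (-39/70)x + (17/14)x²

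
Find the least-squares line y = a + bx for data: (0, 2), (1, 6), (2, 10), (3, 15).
a = 9/5, b = 43/10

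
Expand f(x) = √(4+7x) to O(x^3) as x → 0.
2 + 7*x/4 - 49*x**2/64 + O(x**3)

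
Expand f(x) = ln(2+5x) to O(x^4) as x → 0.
log(2) + 5*x/2 - 25*x**2/8 + 125*x**3/24 + O(x**4)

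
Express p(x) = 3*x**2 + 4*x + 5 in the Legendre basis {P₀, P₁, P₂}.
(6)P₀ + (4)P₁ + (2)P₂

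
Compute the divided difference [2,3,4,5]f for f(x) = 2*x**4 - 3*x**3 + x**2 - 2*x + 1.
25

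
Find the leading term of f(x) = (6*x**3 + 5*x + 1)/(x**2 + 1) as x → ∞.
6*x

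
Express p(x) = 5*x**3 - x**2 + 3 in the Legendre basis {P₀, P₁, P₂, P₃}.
(8/3)P₀ + (3)P₁ + (-2/3)P₂ + (2)P₃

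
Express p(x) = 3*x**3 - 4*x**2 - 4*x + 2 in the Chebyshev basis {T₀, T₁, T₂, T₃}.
(-7/4)T₁ + (-2)T₂ + (3/4)T₃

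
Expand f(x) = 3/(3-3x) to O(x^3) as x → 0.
1 + x + x**2 + O(x**3)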